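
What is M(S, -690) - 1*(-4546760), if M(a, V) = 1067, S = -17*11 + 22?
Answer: 4547827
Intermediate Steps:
S = -165 (S = -187 + 22 = -165)
M(S, -690) - 1*(-4546760) = 1067 - 1*(-4546760) = 1067 + 4546760 = 4547827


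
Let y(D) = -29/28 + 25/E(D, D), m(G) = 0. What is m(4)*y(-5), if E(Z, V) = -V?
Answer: 0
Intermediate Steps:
y(D) = -29/28 - 25/D (y(D) = -29/28 + 25/((-D)) = -29*1/28 + 25*(-1/D) = -29/28 - 25/D)
m(4)*y(-5) = 0*(-29/28 - 25/(-5)) = 0*(-29/28 - 25*(-⅕)) = 0*(-29/28 + 5) = 0*(111/28) = 0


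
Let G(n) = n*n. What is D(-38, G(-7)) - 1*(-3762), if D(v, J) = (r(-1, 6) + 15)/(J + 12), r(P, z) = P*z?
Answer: 229491/61 ≈ 3762.1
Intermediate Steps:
G(n) = n**2
D(v, J) = 9/(12 + J) (D(v, J) = (-1*6 + 15)/(J + 12) = (-6 + 15)/(12 + J) = 9/(12 + J))
D(-38, G(-7)) - 1*(-3762) = 9/(12 + (-7)**2) - 1*(-3762) = 9/(12 + 49) + 3762 = 9/61 + 3762 = 229491/61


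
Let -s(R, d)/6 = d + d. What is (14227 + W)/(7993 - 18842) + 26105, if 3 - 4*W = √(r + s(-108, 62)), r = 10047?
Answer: 1132795669/43396 + √9303/43396 ≈ 26104.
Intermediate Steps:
s(R, d) = -12*d (s(R, d) = -6*(d + d) = -12*d)
W = ¾ - √9303/4 (W = ¾ - √(10047 - 12*62)/4 = ¾ - √(10047 - 744)/4 = ¾ - √9303/4 ≈ -23.363)
(14227 + W)/(7993 - 18842) + 26105 = (14227 + (¾ - √9303/4))/(7993 - 18842) + 26105 = (56911/4 - √9303/4)/(-10849) + 26105 = (56911/4 - √9303/4)*(-1/10849) + 26105 = (-56911/43396 + √9303/43396) + 26105 = 1132795669/43396 + √9303/43396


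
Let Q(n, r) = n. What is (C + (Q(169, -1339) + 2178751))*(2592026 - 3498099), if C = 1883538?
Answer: -3680883507434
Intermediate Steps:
(C + (Q(169, -1339) + 2178751))*(2592026 - 3498099) = (1883538 + (169 + 2178751))*(2592026 - 3498099) = (1883538 + 2178920)*(-906073) = 4062458*(-906073) = -3680883507434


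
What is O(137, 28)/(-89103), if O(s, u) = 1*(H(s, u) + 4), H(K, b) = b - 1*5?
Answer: -9/29701 ≈ -0.00030302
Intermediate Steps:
H(K, b) = -5 + b (H(K, b) = b - 5 = -5 + b)
O(s, u) = -1 + u (O(s, u) = 1*((-5 + u) + 4) = 1*(-1 + u) = -1 + u)
O(137, 28)/(-89103) = (-1 + 28)/(-89103) = 27*(-1/89103) = -9/29701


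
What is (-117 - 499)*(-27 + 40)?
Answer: -8008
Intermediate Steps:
(-117 - 499)*(-27 + 40) = -616*13 = -8008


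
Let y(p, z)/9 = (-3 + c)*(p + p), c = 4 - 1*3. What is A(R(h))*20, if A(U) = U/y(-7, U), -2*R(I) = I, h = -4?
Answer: 10/63 ≈ 0.15873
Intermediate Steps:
c = 1 (c = 4 - 3 = 1)
R(I) = -I/2
y(p, z) = -36*p (y(p, z) = 9*((-3 + 1)*(p + p)) = 9*(-4*p) = -36*p)
A(U) = U/252 (A(U) = U/((-36*(-7))) = U/252)
A(R(h))*20 = ((-1/2*(-4))/252)*20 = ((1/252)*2)*20 = (1/126)*20 = 10/63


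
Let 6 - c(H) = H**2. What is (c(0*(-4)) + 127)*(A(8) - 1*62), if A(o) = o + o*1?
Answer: -6118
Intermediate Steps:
A(o) = 2*o (A(o) = o + o = 2*o)
c(H) = 6 - H**2
(c(0*(-4)) + 127)*(A(8) - 1*62) = ((6 - (0*(-4))**2) + 127)*(2*8 - 1*62) = ((6 - 1*0**2) + 127)*(16 - 62) = ((6 - 1*0) + 127)*(-46) = ((6 + 0) + 127)*(-46) = (6 + 127)*(-46) = 133*(-46) = -6118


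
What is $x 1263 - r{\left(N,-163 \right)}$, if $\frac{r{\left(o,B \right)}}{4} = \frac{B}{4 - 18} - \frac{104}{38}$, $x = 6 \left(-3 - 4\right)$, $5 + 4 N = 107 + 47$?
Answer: $- \frac{7059856}{133} \approx -53082.0$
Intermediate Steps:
$N = \frac{149}{4}$ ($N = - \frac{5}{4} + \frac{107 + 47}{4} = - \frac{5}{4} + \frac{1}{4} \cdot 154 = - \frac{5}{4} + \frac{77}{2} = \frac{149}{4} \approx 37.25$)
$x = -42$ ($x = 6 \left(-7\right) = -42$)
$r{\left(o,B \right)} = - \frac{208}{19} - \frac{2 B}{7}$ ($r{\left(o,B \right)} = 4 \left(\frac{B}{4 - 18} - \frac{104}{38}\right) = 4 \left(\frac{B}{-14} - \frac{52}{19}\right) = 4 \left(B \left(- \frac{1}{14}\right) - \frac{52}{19}\right) = 4 \left(- \frac{B}{14} - \frac{52}{19}\right) = 4 \left(- \frac{52}{19} - \frac{B}{14}\right) = - \frac{208}{19} - \frac{2 B}{7}$)
$x 1263 - r{\left(N,-163 \right)} = \left(-42\right) 1263 - \left(- \frac{208}{19} - - \frac{326}{7}\right) = -53046 - \left(- \frac{208}{19} + \frac{326}{7}\right) = -53046 - \frac{4738}{133} = - \frac{7059856}{133}$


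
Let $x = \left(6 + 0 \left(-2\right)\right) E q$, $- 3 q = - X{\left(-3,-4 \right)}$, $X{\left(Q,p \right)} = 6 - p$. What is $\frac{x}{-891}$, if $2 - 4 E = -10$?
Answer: $- \frac{20}{297} \approx -0.06734$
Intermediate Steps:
$E = 3$ ($E = \frac{1}{2} - - \frac{5}{2} = \frac{1}{2} + \frac{5}{2} = 3$)
$q = \frac{10}{3}$ ($q = - \frac{\left(-1\right) \left(6 - -4\right)}{3} = - \frac{\left(-1\right) \left(6 + 4\right)}{3} = - \frac{\left(-1\right) 10}{3} = \left(- \frac{1}{3}\right) \left(-10\right) = \frac{10}{3} \approx 3.3333$)
$x = 60$ ($x = \left(6 + 0 \left(-2\right)\right) 3 \cdot \frac{10}{3} = \left(6 + 0\right) 3 \cdot \frac{10}{3} = 6 \cdot 3 \cdot \frac{10}{3} = 18 \cdot \frac{10}{3} = 60$)
$\frac{x}{-891} = \frac{60}{-891} = 60 \left(- \frac{1}{891}\right) = - \frac{20}{297}$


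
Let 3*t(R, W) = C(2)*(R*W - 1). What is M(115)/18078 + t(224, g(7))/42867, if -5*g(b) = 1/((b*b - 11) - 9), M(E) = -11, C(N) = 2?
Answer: -2697039/4161766510 ≈ -0.00064805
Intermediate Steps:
g(b) = -1/(5*(-20 + b**2)) (g(b) = -1/(5*((b*b - 11) - 9)) = -1/(5*((b**2 - 11) - 9)) = -1/(5*((-11 + b**2) - 9)) = -1/(5*(-20 + b**2)))
t(R, W) = -2/3 + 2*R*W/3 (t(R, W) = (2*(R*W - 1))/3 = (2*(-1 + R*W))/3 = (-2 + 2*R*W)/3 = -2/3 + 2*R*W/3)
M(115)/18078 + t(224, g(7))/42867 = -11/18078 + (-2/3 + (2/3)*224*(-1/(-100 + 5*7**2)))/42867 = -11*1/18078 + (-2/3 + (2/3)*224*(-1/(-100 + 5*49)))*(1/42867) = -11/18078 + (-2/3 + (2/3)*224*(-1/(-100 + 245)))*(1/42867) = -11/18078 + (-2/3 + (2/3)*224*(-1/145))*(1/42867) = -11/18078 + (-2/3 - 448/435)*(1/42867) = -11/18078 - 246/145*1/42867 = -11/18078 - 82/2071905 = -2697039/4161766510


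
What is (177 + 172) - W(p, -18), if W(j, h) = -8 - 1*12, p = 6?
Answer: 369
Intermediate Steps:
W(j, h) = -20 (W(j, h) = -8 - 12 = -20)
(177 + 172) - W(p, -18) = (177 + 172) - 1*(-20) = 349 + 20 = 369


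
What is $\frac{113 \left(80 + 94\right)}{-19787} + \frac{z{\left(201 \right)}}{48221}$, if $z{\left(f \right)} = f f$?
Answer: $- \frac{148706715}{954148927} \approx -0.15585$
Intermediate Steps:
$z{\left(f \right)} = f^{2}$
$\frac{113 \left(80 + 94\right)}{-19787} + \frac{z{\left(201 \right)}}{48221} = \frac{113 \left(80 + 94\right)}{-19787} + \frac{201^{2}}{48221} = 113 \cdot 174 \left(- \frac{1}{19787}\right) + 40401 \cdot \frac{1}{48221} = 19662 \left(- \frac{1}{19787}\right) + \frac{40401}{48221} = - \frac{19662}{19787} + \frac{40401}{48221} = - \frac{148706715}{954148927}$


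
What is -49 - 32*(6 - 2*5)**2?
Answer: -561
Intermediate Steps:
-49 - 32*(6 - 2*5)**2 = -49 - 32*(6 - 10)**2 = -49 - 32*(-4)**2 = -49 - 32*16 = -49 - 512 = -561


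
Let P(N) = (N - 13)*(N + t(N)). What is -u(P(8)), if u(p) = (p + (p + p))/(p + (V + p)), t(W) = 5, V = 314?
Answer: 195/184 ≈ 1.0598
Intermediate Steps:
P(N) = (-13 + N)*(5 + N) (P(N) = (N - 13)*(N + 5) = (-13 + N)*(5 + N))
u(p) = 3*p/(314 + 2*p) (u(p) = (p + (p + p))/(p + (314 + p)) = (p + 2*p)/(314 + 2*p) = (3*p)/(314 + 2*p) = 3*p/(314 + 2*p))
-u(P(8)) = -3*(-65 + 8² - 8*8)/(2*(157 + (-65 + 8² - 8*8))) = -3*(-65 + 64 - 64)/(2*(157 + (-65 + 64 - 64))) = -3*(-65)/(2*(157 - 65)) = -3*(-65)/(2*92) = -1*(-195/184) = 195/184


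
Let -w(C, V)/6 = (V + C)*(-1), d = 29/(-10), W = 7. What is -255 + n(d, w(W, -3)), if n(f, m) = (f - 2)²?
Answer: -23099/100 ≈ -230.99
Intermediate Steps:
d = -29/10 (d = 29*(-⅒) = -29/10 ≈ -2.9000)
w(C, V) = 6*C + 6*V (w(C, V) = -6*(V + C)*(-1) = -6*(C + V)*(-1) = -6*(-C - V) = 6*C + 6*V)
n(f, m) = (-2 + f)²
-255 + n(d, w(W, -3)) = -255 + (-2 - 29/10)² = -255 + (-49/10)² = -255 + 2401/100 = -23099/100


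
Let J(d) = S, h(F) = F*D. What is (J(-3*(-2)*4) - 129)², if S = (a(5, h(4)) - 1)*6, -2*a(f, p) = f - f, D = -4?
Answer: 18225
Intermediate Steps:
h(F) = -4*F (h(F) = F*(-4) = -4*F)
a(f, p) = 0 (a(f, p) = -(f - f)/2 = -½*0 = 0)
S = -6 (S = (0 - 1)*6 = -1*6 = -6)
J(d) = -6
(J(-3*(-2)*4) - 129)² = (-6 - 129)² = (-135)² = 18225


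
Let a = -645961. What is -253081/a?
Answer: 253081/645961 ≈ 0.39179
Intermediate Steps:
-253081/a = -253081/(-645961) = -253081*(-1/645961) = 253081/645961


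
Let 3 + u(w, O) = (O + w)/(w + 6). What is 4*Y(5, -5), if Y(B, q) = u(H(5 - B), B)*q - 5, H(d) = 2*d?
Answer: 70/3 ≈ 23.333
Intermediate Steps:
u(w, O) = -3 + (O + w)/(6 + w) (u(w, O) = -3 + (O + w)/(w + 6) = -3 + (O + w)/(6 + w))
Y(B, q) = -5 + q*(-38 + 5*B)/(16 - 2*B) (Y(B, q) = ((-18 + B - 4*(5 - B))/(6 + 2*(5 - B)))*q - 5 = ((-18 + B - 2*(10 - 2*B))/(6 + (10 - 2*B)))*q - 5 = ((-18 + B + (-20 + 4*B))/(16 - 2*B))*q - 5 = ((-38 + 5*B)/(16 - 2*B))*q - 5 = q*(-38 + 5*B)/(16 - 2*B) - 5 = -5 + q*(-38 + 5*B)/(16 - 2*B))
4*Y(5, -5) = 4*((80 - 10*5 - 1*(-5)*(-38 + 5*5))/(2*(-8 + 5))) = 4*((1/2)*(80 - 50 - 1*(-5)*(-38 + 25))/(-3)) = 4*((1/2)*(-1/3)*(80 - 50 - 1*(-5)*(-13))) = 4*((1/2)*(-1/3)*(80 - 50 - 65)) = 4*((1/2)*(-1/3)*(-35)) = 4*(35/6) = 70/3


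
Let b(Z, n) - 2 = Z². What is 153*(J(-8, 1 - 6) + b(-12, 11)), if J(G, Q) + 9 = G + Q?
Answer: 18972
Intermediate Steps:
b(Z, n) = 2 + Z²
J(G, Q) = -9 + G + Q (J(G, Q) = -9 + (G + Q) = -9 + G + Q)
153*(J(-8, 1 - 6) + b(-12, 11)) = 153*((-9 - 8 + (1 - 6)) + (2 + (-12)²)) = 153*((-9 - 8 - 5) + (2 + 144)) = 153*(-22 + 146) = 153*124 = 18972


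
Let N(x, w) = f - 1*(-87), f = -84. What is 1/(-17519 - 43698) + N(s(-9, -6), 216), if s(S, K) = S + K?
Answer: 183650/61217 ≈ 3.0000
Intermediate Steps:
s(S, K) = K + S
N(x, w) = 3 (N(x, w) = -84 - 1*(-87) = -84 + 87 = 3)
1/(-17519 - 43698) + N(s(-9, -6), 216) = 1/(-17519 - 43698) + 3 = 1/(-61217) + 3 = -1/61217 + 3 = 183650/61217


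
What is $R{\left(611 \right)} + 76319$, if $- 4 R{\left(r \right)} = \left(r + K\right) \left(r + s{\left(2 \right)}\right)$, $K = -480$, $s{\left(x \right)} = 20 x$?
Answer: $\frac{219995}{4} \approx 54999.0$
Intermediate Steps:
$R{\left(r \right)} = - \frac{\left(-480 + r\right) \left(40 + r\right)}{4}$ ($R{\left(r \right)} = - \frac{\left(r - 480\right) \left(r + 20 \cdot 2\right)}{4} = - \frac{\left(-480 + r\right) \left(r + 40\right)}{4} = - \frac{\left(-480 + r\right) \left(40 + r\right)}{4}$)
$R{\left(611 \right)} + 76319 = \left(4800 + 110 \cdot 611 - \frac{611^{2}}{4}\right) + 76319 = \left(4800 + 67210 - \frac{373321}{4}\right) + 76319 = - \frac{85281}{4} + 76319 = \frac{219995}{4}$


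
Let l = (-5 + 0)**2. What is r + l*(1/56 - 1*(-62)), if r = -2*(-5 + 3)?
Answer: 87049/56 ≈ 1554.4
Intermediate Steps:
r = 4 (r = -2*(-2) = 4)
l = 25 (l = (-5)**2 = 25)
r + l*(1/56 - 1*(-62)) = 4 + 25*(1/56 - 1*(-62)) = 4 + 25*(1/56 + 62) = 4 + 25*(3473/56) = 4 + 86825/56 = 87049/56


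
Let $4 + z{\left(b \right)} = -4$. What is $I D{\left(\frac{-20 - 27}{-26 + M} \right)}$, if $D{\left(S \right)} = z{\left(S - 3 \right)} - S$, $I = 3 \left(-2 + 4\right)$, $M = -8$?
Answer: $- \frac{957}{17} \approx -56.294$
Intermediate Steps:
$z{\left(b \right)} = -8$ ($z{\left(b \right)} = -4 - 4 = -8$)
$I = 6$ ($I = 3 \cdot 2 = 6$)
$D{\left(S \right)} = -8 - S$
$I D{\left(\frac{-20 - 27}{-26 + M} \right)} = 6 \left(-8 - \frac{-20 - 27}{-26 - 8}\right) = 6 \left(-8 - - \frac{47}{-34}\right) = 6 \left(-8 - \left(-47\right) \left(- \frac{1}{34}\right)\right) = 6 \left(-8 - \frac{47}{34}\right) = 6 \left(- \frac{319}{34}\right) = - \frac{957}{17}$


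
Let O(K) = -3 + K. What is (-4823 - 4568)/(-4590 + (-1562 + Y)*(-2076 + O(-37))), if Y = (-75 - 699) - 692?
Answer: -9391/6402658 ≈ -0.0014667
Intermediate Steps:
Y = -1466 (Y = -774 - 692 = -1466)
(-4823 - 4568)/(-4590 + (-1562 + Y)*(-2076 + O(-37))) = (-4823 - 4568)/(-4590 + (-1562 - 1466)*(-2076 + (-3 - 37))) = -9391/(-4590 - 3028*(-2076 - 40)) = -9391/(-4590 - 3028*(-2116)) = -9391/(-4590 + 6407248) = -9391/6402658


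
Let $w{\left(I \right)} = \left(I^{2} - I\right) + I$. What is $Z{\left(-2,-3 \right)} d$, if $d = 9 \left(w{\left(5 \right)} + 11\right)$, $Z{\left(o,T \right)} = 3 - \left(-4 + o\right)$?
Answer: $2916$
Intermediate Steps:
$Z{\left(o,T \right)} = 7 - o$
$w{\left(I \right)} = I^{2}$
$d = 324$ ($d = 9 \left(5^{2} + 11\right) = 9 \left(25 + 11\right) = 9 \cdot 36 = 324$)
$Z{\left(-2,-3 \right)} d = \left(7 - -2\right) 324 = \left(7 + 2\right) 324 = 9 \cdot 324 = 2916$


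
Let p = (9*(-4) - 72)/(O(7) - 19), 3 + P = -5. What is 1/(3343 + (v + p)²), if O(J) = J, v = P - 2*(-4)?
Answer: 1/3424 ≈ 0.00029206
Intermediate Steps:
P = -8 (P = -3 - 5 = -8)
v = 0 (v = -8 - 2*(-4) = -8 + 8 = 0)
p = 9 (p = (9*(-4) - 72)/(7 - 19) = (-36 - 72)/(-12) = -108*(-1/12) = 9)
1/(3343 + (v + p)²) = 1/(3343 + (0 + 9)²) = 1/(3343 + 9²) = 1/(3343 + 81) = 1/3424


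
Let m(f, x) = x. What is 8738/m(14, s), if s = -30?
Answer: -4369/15 ≈ -291.27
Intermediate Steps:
8738/m(14, s) = 8738/(-30) = 8738*(-1/30) = -4369/15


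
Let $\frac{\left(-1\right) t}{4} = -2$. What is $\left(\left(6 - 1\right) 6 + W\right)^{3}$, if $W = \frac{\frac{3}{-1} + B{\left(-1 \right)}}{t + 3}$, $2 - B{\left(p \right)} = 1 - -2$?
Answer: $\frac{34645976}{1331} \approx 26030.0$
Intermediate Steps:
$B{\left(p \right)} = -1$ ($B{\left(p \right)} = 2 - \left(1 - -2\right) = 2 - \left(1 + 2\right) = 2 - 3 = -1$)
$t = 8$ ($t = \left(-4\right) \left(-2\right) = 8$)
$W = - \frac{4}{11}$ ($W = \frac{\frac{3}{-1} - 1}{8 + 3} = \frac{3 \left(-1\right) - 1}{11} = \left(-3 - 1\right) \frac{1}{11} = \left(-4\right) \frac{1}{11} = - \frac{4}{11} \approx -0.36364$)
$\left(\left(6 - 1\right) 6 + W\right)^{3} = \left(\left(6 - 1\right) 6 - \frac{4}{11}\right)^{3} = \left(5 \cdot 6 - \frac{4}{11}\right)^{3} = \left(30 - \frac{4}{11}\right)^{3} = \left(\frac{326}{11}\right)^{3} = \frac{34645976}{1331}$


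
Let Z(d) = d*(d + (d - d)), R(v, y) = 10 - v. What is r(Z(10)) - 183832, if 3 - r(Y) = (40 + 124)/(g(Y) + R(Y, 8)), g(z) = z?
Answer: -919227/5 ≈ -1.8385e+5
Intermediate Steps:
Z(d) = d² (Z(d) = d*(d + 0) = d*d = d²)
r(Y) = -67/5 (r(Y) = 3 - (40 + 124)/(Y + (10 - Y)) = 3 - 164/10 = 3 - 1*82/5 = 3 - 82/5 = -67/5)
r(Z(10)) - 183832 = -67/5 - 183832 = -919227/5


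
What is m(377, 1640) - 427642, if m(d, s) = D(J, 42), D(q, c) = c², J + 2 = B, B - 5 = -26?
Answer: -425878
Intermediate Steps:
B = -21 (B = 5 - 26 = -21)
J = -23 (J = -2 - 21 = -23)
m(d, s) = 1764 (m(d, s) = 42² = 1764)
m(377, 1640) - 427642 = 1764 - 427642 = -425878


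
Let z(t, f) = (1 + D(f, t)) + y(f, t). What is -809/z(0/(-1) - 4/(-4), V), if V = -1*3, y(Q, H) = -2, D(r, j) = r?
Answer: 809/4 ≈ 202.25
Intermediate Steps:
V = -3
z(t, f) = -1 + f (z(t, f) = (1 + f) - 2 = -1 + f)
-809/z(0/(-1) - 4/(-4), V) = -809/(-1 - 3) = -809/((-4*1)) = -809/(-4) = -809*(-1/4) = 809/4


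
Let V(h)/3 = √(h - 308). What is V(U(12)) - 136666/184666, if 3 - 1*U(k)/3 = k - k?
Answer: -68333/92333 + 3*I*√299 ≈ -0.74007 + 51.875*I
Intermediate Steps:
U(k) = 9 (U(k) = 9 - 3*(k - k) = 9 - 3*0 = 9 + 0 = 9)
V(h) = 3*√(-308 + h) (V(h) = 3*√(h - 308) = 3*√(-308 + h))
V(U(12)) - 136666/184666 = 3*√(-308 + 9) - 136666/184666 = 3*√(-299) - 136666/184666 = 3*(I*√299) - 1*68333/92333 = 3*I*√299 - 68333/92333 = -68333/92333 + 3*I*√299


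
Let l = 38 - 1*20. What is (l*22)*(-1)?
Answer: -396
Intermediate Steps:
l = 18 (l = 38 - 20 = 18)
(l*22)*(-1) = (18*22)*(-1) = 396*(-1) = -396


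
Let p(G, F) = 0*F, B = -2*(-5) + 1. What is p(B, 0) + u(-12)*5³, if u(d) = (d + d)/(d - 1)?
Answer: 3000/13 ≈ 230.77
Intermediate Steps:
B = 11 (B = 10 + 1 = 11)
p(G, F) = 0
u(d) = 2*d/(-1 + d) (u(d) = (2*d)/(-1 + d) = 2*d/(-1 + d))
p(B, 0) + u(-12)*5³ = 0 + (2*(-12)/(-1 - 12))*5³ = 0 + (2*(-12)/(-13))*125 = 0 + (2*(-12)*(-1/13))*125 = 0 + (24/13)*125 = 0 + 3000/13 = 3000/13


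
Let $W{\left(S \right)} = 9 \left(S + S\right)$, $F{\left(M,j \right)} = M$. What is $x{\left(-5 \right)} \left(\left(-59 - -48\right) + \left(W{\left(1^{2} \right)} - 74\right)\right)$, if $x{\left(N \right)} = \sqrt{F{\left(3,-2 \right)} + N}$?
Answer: $- 67 i \sqrt{2} \approx - 94.752 i$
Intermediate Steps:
$x{\left(N \right)} = \sqrt{3 + N}$
$W{\left(S \right)} = 18 S$ ($W{\left(S \right)} = 9 \cdot 2 S = 18 S$)
$x{\left(-5 \right)} \left(\left(-59 - -48\right) + \left(W{\left(1^{2} \right)} - 74\right)\right) = \sqrt{3 - 5} \left(\left(-59 - -48\right) + \left(18 \cdot 1^{2} - 74\right)\right) = \sqrt{-2} \left(\left(-59 + 48\right) + \left(18 \cdot 1 - 74\right)\right) = i \sqrt{2} \left(-11 + \left(18 - 74\right)\right) = i \sqrt{2} \left(-11 - 56\right) = i \sqrt{2} \left(-67\right) = - 67 i \sqrt{2}$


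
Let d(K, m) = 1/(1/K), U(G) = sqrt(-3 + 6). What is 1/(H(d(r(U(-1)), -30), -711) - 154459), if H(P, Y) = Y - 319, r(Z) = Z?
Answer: -1/155489 ≈ -6.4313e-6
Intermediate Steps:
U(G) = sqrt(3)
d(K, m) = K
H(P, Y) = -319 + Y
1/(H(d(r(U(-1)), -30), -711) - 154459) = 1/((-319 - 711) - 154459) = 1/(-1030 - 154459) = 1/(-155489) = -1/155489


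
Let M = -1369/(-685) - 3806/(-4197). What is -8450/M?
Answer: -24293285250/8352803 ≈ -2908.4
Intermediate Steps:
M = 8352803/2874945 (M = -1369*(-1/685) - 3806*(-1/4197) = 1369/685 + 3806/4197 = 8352803/2874945 ≈ 2.9054)
-8450/M = -8450/8352803/2874945 = -8450*2874945/8352803 = -24293285250/8352803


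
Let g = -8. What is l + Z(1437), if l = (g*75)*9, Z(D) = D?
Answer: -3963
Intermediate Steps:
l = -5400 (l = -8*75*9 = -600*9 = -5400)
l + Z(1437) = -5400 + 1437 = -3963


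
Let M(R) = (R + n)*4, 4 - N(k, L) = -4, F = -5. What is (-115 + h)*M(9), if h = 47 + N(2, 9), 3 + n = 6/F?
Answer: -1152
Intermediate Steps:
N(k, L) = 8 (N(k, L) = 4 - 1*(-4) = 4 + 4 = 8)
n = -21/5 (n = -3 + 6/(-5) = -3 + 6*(-⅕) = -3 - 6/5 = -21/5 ≈ -4.2000)
M(R) = -84/5 + 4*R (M(R) = (R - 21/5)*4 = (-21/5 + R)*4 = -84/5 + 4*R)
h = 55 (h = 47 + 8 = 55)
(-115 + h)*M(9) = (-115 + 55)*(-84/5 + 4*9) = -60*(-84/5 + 36) = -60*96/5 = -1152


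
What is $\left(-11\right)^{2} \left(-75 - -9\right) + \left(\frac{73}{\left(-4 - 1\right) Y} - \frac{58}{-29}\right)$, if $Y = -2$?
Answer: $- \frac{79767}{10} \approx -7976.7$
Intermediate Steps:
$\left(-11\right)^{2} \left(-75 - -9\right) + \left(\frac{73}{\left(-4 - 1\right) Y} - \frac{58}{-29}\right) = \left(-11\right)^{2} \left(-75 - -9\right) - \left(-2 - 73 \left(- \frac{1}{2 \left(-4 - 1\right)}\right)\right) = 121 \left(-75 + 9\right) - \left(-2 - \frac{73}{\left(-5\right) \left(-2\right)}\right) = 121 \left(-66\right) + \left(\frac{73}{10} + 2\right) = -7986 + \left(73 \cdot \frac{1}{10} + 2\right) = -7986 + \left(\frac{73}{10} + 2\right) = -7986 + \frac{93}{10} = - \frac{79767}{10}$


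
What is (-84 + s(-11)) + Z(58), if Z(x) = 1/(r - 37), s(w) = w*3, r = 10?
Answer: -3160/27 ≈ -117.04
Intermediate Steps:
s(w) = 3*w
Z(x) = -1/27 (Z(x) = 1/(10 - 37) = 1/(-27) = -1/27)
(-84 + s(-11)) + Z(58) = (-84 + 3*(-11)) - 1/27 = (-84 - 33) - 1/27 = -117 - 1/27 = -3160/27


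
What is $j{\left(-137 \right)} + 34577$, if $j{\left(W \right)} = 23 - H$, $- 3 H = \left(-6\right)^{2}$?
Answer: $34612$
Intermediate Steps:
$H = -12$ ($H = - \frac{\left(-6\right)^{2}}{3} = \left(- \frac{1}{3}\right) 36 = -12$)
$j{\left(W \right)} = 35$ ($j{\left(W \right)} = 23 - -12 = 23 + 12 = 35$)
$j{\left(-137 \right)} + 34577 = 35 + 34577 = 34612$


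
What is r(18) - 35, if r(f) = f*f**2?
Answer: 5797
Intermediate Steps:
r(f) = f**3
r(18) - 35 = 18**3 - 35 = 5832 - 35 = 5797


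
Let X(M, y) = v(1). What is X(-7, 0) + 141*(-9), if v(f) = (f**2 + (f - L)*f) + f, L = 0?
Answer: -1266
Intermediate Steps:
v(f) = f + 2*f**2 (v(f) = (f**2 + (f - 1*0)*f) + f = (f**2 + (f + 0)*f) + f = (f**2 + f*f) + f = (f**2 + f**2) + f = 2*f**2 + f = f + 2*f**2)
X(M, y) = 3 (X(M, y) = 1*(1 + 2*1) = 1*(1 + 2) = 1*3 = 3)
X(-7, 0) + 141*(-9) = 3 + 141*(-9) = 3 - 1269 = -1266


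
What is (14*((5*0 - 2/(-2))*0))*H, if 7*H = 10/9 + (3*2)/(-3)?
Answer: 0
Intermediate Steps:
H = -8/63 (H = (10/9 + (3*2)/(-3))/7 = (10*(⅑) + 6*(-⅓))/7 = (10/9 - 2)/7 = (⅐)*(-8/9) = -8/63 ≈ -0.12698)
(14*((5*0 - 2/(-2))*0))*H = (14*((5*0 - 2/(-2))*0))*(-8/63) = (14*((0 - 2*(-½))*0))*(-8/63) = (14*((0 + 1)*0))*(-8/63) = (14*(1*0))*(-8/63) = (14*0)*(-8/63) = 0*(-8/63) = 0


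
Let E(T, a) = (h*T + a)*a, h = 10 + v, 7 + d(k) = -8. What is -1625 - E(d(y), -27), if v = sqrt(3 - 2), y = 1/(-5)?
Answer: -6809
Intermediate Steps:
y = -1/5 ≈ -0.20000
d(k) = -15 (d(k) = -7 - 8 = -15)
v = 1 (v = sqrt(1) = 1)
h = 11 (h = 10 + 1 = 11)
E(T, a) = a*(a + 11*T) (E(T, a) = (11*T + a)*a = (a + 11*T)*a = a*(a + 11*T))
-1625 - E(d(y), -27) = -1625 - (-27)*(-27 + 11*(-15)) = -1625 - (-27)*(-27 - 165) = -1625 - (-27)*(-192) = -1625 - 1*5184 = -1625 - 5184 = -6809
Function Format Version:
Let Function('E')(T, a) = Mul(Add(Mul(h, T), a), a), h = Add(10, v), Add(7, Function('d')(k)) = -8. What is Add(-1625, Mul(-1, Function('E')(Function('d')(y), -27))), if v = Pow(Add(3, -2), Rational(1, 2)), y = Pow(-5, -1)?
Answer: -6809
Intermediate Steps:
y = Rational(-1, 5) ≈ -0.20000
Function('d')(k) = -15 (Function('d')(k) = Add(-7, -8) = -15)
v = 1 (v = Pow(1, Rational(1, 2)) = 1)
h = 11 (h = Add(10, 1) = 11)
Function('E')(T, a) = Mul(a, Add(a, Mul(11, T))) (Function('E')(T, a) = Mul(Add(Mul(11, T), a), a) = Mul(Add(a, Mul(11, T)), a) = Mul(a, Add(a, Mul(11, T))))
Add(-1625, Mul(-1, Function('E')(Function('d')(y), -27))) = Add(-1625, Mul(-1, Mul(-27, Add(-27, Mul(11, -15))))) = Add(-1625, Mul(-1, Mul(-27, Add(-27, -165)))) = Add(-1625, Mul(-1, Mul(-27, -192))) = Add(-1625, Mul(-1, 5184)) = Add(-1625, -5184) = -6809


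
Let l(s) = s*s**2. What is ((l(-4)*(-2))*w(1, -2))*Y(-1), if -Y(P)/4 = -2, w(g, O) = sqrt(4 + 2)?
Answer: 1024*sqrt(6) ≈ 2508.3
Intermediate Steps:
w(g, O) = sqrt(6)
Y(P) = 8 (Y(P) = -4*(-2) = 8)
l(s) = s**3
((l(-4)*(-2))*w(1, -2))*Y(-1) = (((-4)**3*(-2))*sqrt(6))*8 = ((-64*(-2))*sqrt(6))*8 = (128*sqrt(6))*8 = 1024*sqrt(6)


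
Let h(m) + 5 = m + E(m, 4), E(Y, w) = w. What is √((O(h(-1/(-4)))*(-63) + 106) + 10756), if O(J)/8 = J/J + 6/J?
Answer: √14390 ≈ 119.96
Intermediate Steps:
h(m) = -1 + m (h(m) = -5 + (m + 4) = -5 + (4 + m) = -1 + m)
O(J) = 8 + 48/J (O(J) = 8*(J/J + 6/J) = 8*(1 + 6/J) = 8 + 48/J)
√((O(h(-1/(-4)))*(-63) + 106) + 10756) = √(((8 + 48/(-1 - 1/(-4)))*(-63) + 106) + 10756) = √(((8 + 48/(-1 - 1*(-¼)))*(-63) + 106) + 10756) = √(((8 + 48/(-1 + ¼))*(-63) + 106) + 10756) = √(((8 + 48/(-¾))*(-63) + 106) + 10756) = √(((8 + 48*(-4/3))*(-63) + 106) + 10756) = √(((8 - 64)*(-63) + 106) + 10756) = √((-56*(-63) + 106) + 10756) = √((3528 + 106) + 10756) = √(3634 + 10756) = √14390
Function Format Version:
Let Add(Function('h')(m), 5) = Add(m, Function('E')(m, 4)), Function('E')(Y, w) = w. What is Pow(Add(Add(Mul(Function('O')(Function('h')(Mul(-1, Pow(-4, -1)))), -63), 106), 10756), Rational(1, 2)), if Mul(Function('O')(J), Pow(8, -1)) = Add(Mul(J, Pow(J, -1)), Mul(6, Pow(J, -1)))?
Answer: Pow(14390, Rational(1, 2)) ≈ 119.96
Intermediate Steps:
Function('h')(m) = Add(-1, m) (Function('h')(m) = Add(-5, Add(m, 4)) = Add(-5, Add(4, m)) = Add(-1, m))
Function('O')(J) = Add(8, Mul(48, Pow(J, -1))) (Function('O')(J) = Mul(8, Add(Mul(J, Pow(J, -1)), Mul(6, Pow(J, -1)))) = Mul(8, Add(1, Mul(6, Pow(J, -1)))) = Add(8, Mul(48, Pow(J, -1))))
Pow(Add(Add(Mul(Function('O')(Function('h')(Mul(-1, Pow(-4, -1)))), -63), 106), 10756), Rational(1, 2)) = Pow(Add(Add(Mul(Add(8, Mul(48, Pow(Add(-1, Mul(-1, Pow(-4, -1))), -1))), -63), 106), 10756), Rational(1, 2)) = Pow(Add(Add(Mul(Add(8, Mul(48, Pow(Add(-1, Mul(-1, Rational(-1, 4))), -1))), -63), 106), 10756), Rational(1, 2)) = Pow(Add(Add(Mul(Add(8, Mul(48, Pow(Add(-1, Rational(1, 4)), -1))), -63), 106), 10756), Rational(1, 2)) = Pow(Add(Add(Mul(Add(8, Mul(48, Pow(Rational(-3, 4), -1))), -63), 106), 10756), Rational(1, 2)) = Pow(Add(Add(Mul(Add(8, Mul(48, Rational(-4, 3))), -63), 106), 10756), Rational(1, 2)) = Pow(Add(Add(Mul(Add(8, -64), -63), 106), 10756), Rational(1, 2)) = Pow(Add(Add(Mul(-56, -63), 106), 10756), Rational(1, 2)) = Pow(Add(Add(3528, 106), 10756), Rational(1, 2)) = Pow(Add(3634, 10756), Rational(1, 2)) = Pow(14390, Rational(1, 2))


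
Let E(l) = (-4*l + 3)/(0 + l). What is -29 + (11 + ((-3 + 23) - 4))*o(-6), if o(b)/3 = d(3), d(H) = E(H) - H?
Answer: -515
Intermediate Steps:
E(l) = (3 - 4*l)/l
d(H) = -4 - H + 3/H (d(H) = (-4 + 3/H) - H = -4 - H + 3/H)
o(b) = -18 (o(b) = 3*(-4 - 1*3 + 3/3) = 3*(-4 - 3 + 3*(⅓)) = 3*(-4 - 3 + 1) = 3*(-6) = -18)
-29 + (11 + ((-3 + 23) - 4))*o(-6) = -29 + (11 + ((-3 + 23) - 4))*(-18) = -29 + (11 + (20 - 4))*(-18) = -29 + (11 + 16)*(-18) = -29 + 27*(-18) = -29 - 486 = -515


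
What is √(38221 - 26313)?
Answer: 2*√2977 ≈ 109.12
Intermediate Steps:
√(38221 - 26313) = √11908 = 2*√2977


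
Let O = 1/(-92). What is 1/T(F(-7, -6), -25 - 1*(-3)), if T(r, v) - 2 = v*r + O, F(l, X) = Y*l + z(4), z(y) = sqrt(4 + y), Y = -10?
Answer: -13017724/19988628401 + 372416*sqrt(2)/19988628401 ≈ -0.00062491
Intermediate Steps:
F(l, X) = -10*l + 2*sqrt(2) (F(l, X) = -10*l + sqrt(4 + 4) = -10*l + sqrt(8) = -10*l + 2*sqrt(2))
O = -1/92 ≈ -0.010870
T(r, v) = 183/92 + r*v (T(r, v) = 2 + (v*r - 1/92) = 2 + (r*v - 1/92) = 2 + (-1/92 + r*v) = 183/92 + r*v)
1/T(F(-7, -6), -25 - 1*(-3)) = 1/(183/92 + (-10*(-7) + 2*sqrt(2))*(-25 - 1*(-3))) = 1/(183/92 + (70 + 2*sqrt(2))*(-25 + 3)) = 1/(183/92 + (70 + 2*sqrt(2))*(-22)) = 1/(183/92 + (-1540 - 44*sqrt(2))) = 1/(-141497/92 - 44*sqrt(2))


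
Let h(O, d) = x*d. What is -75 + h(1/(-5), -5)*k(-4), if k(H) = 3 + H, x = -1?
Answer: -80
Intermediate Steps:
h(O, d) = -d
-75 + h(1/(-5), -5)*k(-4) = -75 + (-1*(-5))*(3 - 4) = -75 + 5*(-1) = -75 - 5 = -80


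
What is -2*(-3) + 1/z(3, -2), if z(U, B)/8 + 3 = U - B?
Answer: 97/16 ≈ 6.0625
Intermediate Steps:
z(U, B) = -24 - 8*B + 8*U (z(U, B) = -24 + 8*(U - B) = -24 + (-8*B + 8*U) = -24 - 8*B + 8*U)
-2*(-3) + 1/z(3, -2) = -2*(-3) + 1/(-24 - 8*(-2) + 8*3) = 6 + 1/(-24 + 16 + 24) = 6 + 1/16 = 97/16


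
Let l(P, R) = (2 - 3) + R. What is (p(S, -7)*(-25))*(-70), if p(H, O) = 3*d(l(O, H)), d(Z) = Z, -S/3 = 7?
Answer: -115500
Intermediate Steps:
S = -21 (S = -3*7 = -21)
l(P, R) = -1 + R
p(H, O) = -3 + 3*H (p(H, O) = 3*(-1 + H) = -3 + 3*H)
(p(S, -7)*(-25))*(-70) = ((-3 + 3*(-21))*(-25))*(-70) = ((-3 - 63)*(-25))*(-70) = -66*(-25)*(-70) = 1650*(-70) = -115500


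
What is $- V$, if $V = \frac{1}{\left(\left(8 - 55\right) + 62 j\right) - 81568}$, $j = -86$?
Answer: $\frac{1}{86947} \approx 1.1501 \cdot 10^{-5}$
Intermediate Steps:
$V = - \frac{1}{86947}$ ($V = \frac{1}{\left(\left(8 - 55\right) + 62 \left(-86\right)\right) - 81568} = \frac{1}{\left(-47 - 5332\right) - 81568} = \frac{1}{-5379 - 81568} = \frac{1}{-86947} = - \frac{1}{86947} \approx -1.1501 \cdot 10^{-5}$)
$- V = \left(-1\right) \left(- \frac{1}{86947}\right) = \frac{1}{86947}$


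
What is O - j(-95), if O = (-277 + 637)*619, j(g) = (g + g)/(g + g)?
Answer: 222839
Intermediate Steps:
j(g) = 1 (j(g) = (2*g)/((2*g)) = (2*g)*(1/(2*g)) = 1)
O = 222840 (O = 360*619 = 222840)
O - j(-95) = 222840 - 1*1 = 222840 - 1 = 222839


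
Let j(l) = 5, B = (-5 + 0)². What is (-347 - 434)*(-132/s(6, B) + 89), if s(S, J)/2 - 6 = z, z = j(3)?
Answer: -64823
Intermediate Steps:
B = 25 (B = (-5)² = 25)
z = 5
s(S, J) = 22 (s(S, J) = 12 + 2*5 = 12 + 10 = 22)
(-347 - 434)*(-132/s(6, B) + 89) = (-347 - 434)*(-132/22 + 89) = -781*(-132*1/22 + 89) = -781*(-6 + 89) = -781*83 = -64823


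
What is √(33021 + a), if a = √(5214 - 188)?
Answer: √(33021 + √5026) ≈ 181.91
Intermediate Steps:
a = √5026 ≈ 70.894
√(33021 + a) = √(33021 + √5026)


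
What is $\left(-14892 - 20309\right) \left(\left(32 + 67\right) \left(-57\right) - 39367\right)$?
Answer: $1584397010$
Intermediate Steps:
$\left(-14892 - 20309\right) \left(\left(32 + 67\right) \left(-57\right) - 39367\right) = - 35201 \left(99 \left(-57\right) - 39367\right) = - 35201 \left(-5643 - 39367\right) = \left(-35201\right) \left(-45010\right) = 1584397010$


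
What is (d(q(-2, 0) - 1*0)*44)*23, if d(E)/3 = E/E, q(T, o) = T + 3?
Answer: 3036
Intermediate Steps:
q(T, o) = 3 + T
d(E) = 3 (d(E) = 3*(E/E) = 3*1 = 3)
(d(q(-2, 0) - 1*0)*44)*23 = (3*44)*23 = 132*23 = 3036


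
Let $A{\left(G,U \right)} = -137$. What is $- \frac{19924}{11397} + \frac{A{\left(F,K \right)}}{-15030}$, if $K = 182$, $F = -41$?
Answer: $- \frac{99298777}{57098970} \approx -1.7391$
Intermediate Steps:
$- \frac{19924}{11397} + \frac{A{\left(F,K \right)}}{-15030} = - \frac{19924}{11397} - \frac{137}{-15030} = \left(-19924\right) \frac{1}{11397} - - \frac{137}{15030} = - \frac{19924}{11397} + \frac{137}{15030} = - \frac{99298777}{57098970}$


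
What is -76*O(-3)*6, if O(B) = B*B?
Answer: -4104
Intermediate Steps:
O(B) = B²
-76*O(-3)*6 = -76*(-3)²*6 = -76*9*6 = -684*6 = -4104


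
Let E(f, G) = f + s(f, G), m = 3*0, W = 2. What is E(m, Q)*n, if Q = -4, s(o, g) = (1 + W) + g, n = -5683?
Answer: 5683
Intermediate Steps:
m = 0
s(o, g) = 3 + g (s(o, g) = (1 + 2) + g = 3 + g)
E(f, G) = 3 + G + f (E(f, G) = f + (3 + G) = 3 + G + f)
E(m, Q)*n = (3 - 4 + 0)*(-5683) = -1*(-5683) = 5683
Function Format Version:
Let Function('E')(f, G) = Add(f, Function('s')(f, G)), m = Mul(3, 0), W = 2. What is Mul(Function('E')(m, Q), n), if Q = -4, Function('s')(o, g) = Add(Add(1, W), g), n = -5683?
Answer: 5683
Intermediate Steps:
m = 0
Function('s')(o, g) = Add(3, g) (Function('s')(o, g) = Add(Add(1, 2), g) = Add(3, g))
Function('E')(f, G) = Add(3, G, f) (Function('E')(f, G) = Add(f, Add(3, G)) = Add(3, G, f))
Mul(Function('E')(m, Q), n) = Mul(Add(3, -4, 0), -5683) = Mul(-1, -5683) = 5683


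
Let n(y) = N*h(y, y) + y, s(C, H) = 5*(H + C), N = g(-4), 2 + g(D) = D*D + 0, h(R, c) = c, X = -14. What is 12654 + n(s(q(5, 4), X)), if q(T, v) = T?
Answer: 11979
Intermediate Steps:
g(D) = -2 + D**2 (g(D) = -2 + (D*D + 0) = -2 + (D**2 + 0) = -2 + D**2)
N = 14 (N = -2 + (-4)**2 = -2 + 16 = 14)
s(C, H) = 5*C + 5*H (s(C, H) = 5*(C + H) = 5*C + 5*H)
n(y) = 15*y (n(y) = 14*y + y = 15*y)
12654 + n(s(q(5, 4), X)) = 12654 + 15*(5*5 + 5*(-14)) = 12654 + 15*(25 - 70) = 12654 + 15*(-45) = 12654 - 675 = 11979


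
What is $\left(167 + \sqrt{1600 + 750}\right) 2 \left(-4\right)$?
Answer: $-1336 - 40 \sqrt{94} \approx -1723.8$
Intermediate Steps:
$\left(167 + \sqrt{1600 + 750}\right) 2 \left(-4\right) = \left(167 + \sqrt{2350}\right) \left(-8\right) = \left(167 + 5 \sqrt{94}\right) \left(-8\right) = -1336 - 40 \sqrt{94}$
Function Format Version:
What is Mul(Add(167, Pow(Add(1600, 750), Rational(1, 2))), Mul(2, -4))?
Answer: Add(-1336, Mul(-40, Pow(94, Rational(1, 2)))) ≈ -1723.8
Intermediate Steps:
Mul(Add(167, Pow(Add(1600, 750), Rational(1, 2))), Mul(2, -4)) = Mul(Add(167, Pow(2350, Rational(1, 2))), -8) = Mul(Add(167, Mul(5, Pow(94, Rational(1, 2)))), -8) = Add(-1336, Mul(-40, Pow(94, Rational(1, 2))))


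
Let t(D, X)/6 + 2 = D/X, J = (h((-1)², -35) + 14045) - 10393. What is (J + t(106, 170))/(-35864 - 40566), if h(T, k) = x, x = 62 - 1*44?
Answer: -155624/3248275 ≈ -0.047910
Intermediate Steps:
x = 18 (x = 62 - 44 = 18)
h(T, k) = 18
J = 3670 (J = (18 + 14045) - 10393 = 14063 - 10393 = 3670)
t(D, X) = -12 + 6*D/X (t(D, X) = -12 + 6*(D/X) = -12 + 6*D/X)
(J + t(106, 170))/(-35864 - 40566) = (3670 + (-12 + 6*106/170))/(-35864 - 40566) = (3670 + (-12 + 6*106*(1/170)))/(-76430) = (3670 + (-12 + 318/85))*(-1/76430) = (3670 - 702/85)*(-1/76430) = (311248/85)*(-1/76430) = -155624/3248275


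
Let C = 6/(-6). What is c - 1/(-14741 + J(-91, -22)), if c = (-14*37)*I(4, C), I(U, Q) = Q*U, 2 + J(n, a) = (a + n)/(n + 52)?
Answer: 1191118247/574864 ≈ 2072.0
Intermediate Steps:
C = -1 (C = 6*(-⅙) = -1)
J(n, a) = -2 + (a + n)/(52 + n) (J(n, a) = -2 + (a + n)/(n + 52) = -2 + (a + n)/(52 + n))
c = 2072 (c = (-14*37)*(-1*4) = -518*(-4) = 2072)
c - 1/(-14741 + J(-91, -22)) = 2072 - 1/(-14741 + (-104 - 22 - 1*(-91))/(52 - 91)) = 2072 - 1/(-14741 + (-104 - 22 + 91)/(-39)) = 2072 - 1/(-14741 - 1/39*(-35)) = 2072 - 1/(-14741 + 35/39) = 2072 - 1/(-574864/39) = 2072 - 1*(-39/574864) = 2072 + 39/574864 = 1191118247/574864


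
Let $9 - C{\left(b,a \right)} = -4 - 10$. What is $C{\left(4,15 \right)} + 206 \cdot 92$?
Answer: $18975$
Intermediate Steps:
$C{\left(b,a \right)} = 23$ ($C{\left(b,a \right)} = 9 - \left(-4 - 10\right) = 9 - -14 = 9 + 14 = 23$)
$C{\left(4,15 \right)} + 206 \cdot 92 = 23 + 206 \cdot 92 = 23 + 18952 = 18975$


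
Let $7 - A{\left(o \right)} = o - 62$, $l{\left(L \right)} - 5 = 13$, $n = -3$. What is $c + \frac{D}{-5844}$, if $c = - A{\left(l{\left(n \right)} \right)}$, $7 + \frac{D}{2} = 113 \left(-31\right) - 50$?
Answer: $- \frac{72731}{1461} \approx -49.782$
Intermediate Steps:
$l{\left(L \right)} = 18$ ($l{\left(L \right)} = 5 + 13 = 18$)
$D = -7120$ ($D = -14 + 2 \left(113 \left(-31\right) - 50\right) = -14 + 2 \left(-3503 - 50\right) = -14 + 2 \left(-3553\right) = -14 - 7106 = -7120$)
$A{\left(o \right)} = 69 - o$ ($A{\left(o \right)} = 7 - \left(o - 62\right) = 7 - \left(-62 + o\right) = 69 - o$)
$c = -51$ ($c = - (69 - 18) = \left(-1\right) 51 = -51$)
$c + \frac{D}{-5844} = -51 - \frac{7120}{-5844} = -51 - - \frac{1780}{1461} = -51 + \frac{1780}{1461} = - \frac{72731}{1461}$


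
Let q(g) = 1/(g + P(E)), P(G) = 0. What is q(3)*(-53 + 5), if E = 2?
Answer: -16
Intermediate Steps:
q(g) = 1/g (q(g) = 1/(g + 0) = 1/g)
q(3)*(-53 + 5) = (-53 + 5)/3 = (⅓)*(-48) = -16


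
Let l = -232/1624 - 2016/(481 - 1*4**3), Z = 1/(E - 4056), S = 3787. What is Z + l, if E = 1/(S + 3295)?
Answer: -19874297857/3992718149 ≈ -4.9776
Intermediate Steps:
E = 1/7082 (E = 1/(3787 + 3295) = 1/7082 ≈ 0.00014120)
Z = -7082/28724591 (Z = 1/(1/7082 - 4056) = 1/(-28724591/7082) = -7082/28724591 ≈ -0.00024655)
l = -4843/973 (l = -232*1/1624 - 2016/(481 - 1*64) = -1/7 - 2016/(481 - 64) = -1/7 - 2016/417 = -1/7 - 2016*1/417 = -1/7 - 672/139 = -4843/973 ≈ -4.9774)
Z + l = -7082/28724591 - 4843/973 = -19874297857/3992718149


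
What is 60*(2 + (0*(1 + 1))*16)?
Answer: 120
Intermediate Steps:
60*(2 + (0*(1 + 1))*16) = 60*(2 + (0*2)*16) = 60*(2 + 0*16) = 60*(2 + 0) = 60*2 = 120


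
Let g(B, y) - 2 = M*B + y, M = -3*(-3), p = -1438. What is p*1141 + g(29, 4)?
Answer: -1640491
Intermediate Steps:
M = 9
g(B, y) = 2 + y + 9*B (g(B, y) = 2 + (9*B + y) = 2 + (y + 9*B) = 2 + y + 9*B)
p*1141 + g(29, 4) = -1438*1141 + (2 + 4 + 9*29) = -1640758 + (2 + 4 + 261) = -1640758 + 267 = -1640491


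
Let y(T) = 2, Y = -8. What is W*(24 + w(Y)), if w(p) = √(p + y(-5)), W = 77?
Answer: 1848 + 77*I*√6 ≈ 1848.0 + 188.61*I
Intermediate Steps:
w(p) = √(2 + p) (w(p) = √(p + 2) = √(2 + p))
W*(24 + w(Y)) = 77*(24 + √(2 - 8)) = 77*(24 + √(-6)) = 77*(24 + I*√6) = 1848 + 77*I*√6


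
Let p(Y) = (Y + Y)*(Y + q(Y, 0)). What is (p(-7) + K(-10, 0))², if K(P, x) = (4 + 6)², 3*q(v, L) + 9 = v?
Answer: 669124/9 ≈ 74347.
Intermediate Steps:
q(v, L) = -3 + v/3
K(P, x) = 100 (K(P, x) = 10² = 100)
p(Y) = 2*Y*(-3 + 4*Y/3) (p(Y) = (Y + Y)*(Y + (-3 + Y/3)) = (2*Y)*(-3 + 4*Y/3) = 2*Y*(-3 + 4*Y/3))
(p(-7) + K(-10, 0))² = ((⅔)*(-7)*(-9 + 4*(-7)) + 100)² = ((⅔)*(-7)*(-9 - 28) + 100)² = ((⅔)*(-7)*(-37) + 100)² = (518/3 + 100)² = (818/3)² = 669124/9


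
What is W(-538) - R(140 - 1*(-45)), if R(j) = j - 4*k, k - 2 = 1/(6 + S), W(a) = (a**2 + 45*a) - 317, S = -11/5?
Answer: 5030080/19 ≈ 2.6474e+5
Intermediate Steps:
S = -11/5 (S = -11*1/5 = -11/5 ≈ -2.2000)
W(a) = -317 + a**2 + 45*a
k = 43/19 (k = 2 + 1/(6 - 11/5) = 2 + 1/(19/5) = 2 + 5/19 = 43/19 ≈ 2.2632)
R(j) = -172/19 + j (R(j) = j - 4*43/19 = j - 172/19 = -172/19 + j)
W(-538) - R(140 - 1*(-45)) = (-317 + (-538)**2 + 45*(-538)) - (-172/19 + (140 - 1*(-45))) = (-317 + 289444 - 24210) - (-172/19 + (140 + 45)) = 264917 - (-172/19 + 185) = 264917 - 1*3343/19 = 264917 - 3343/19 = 5030080/19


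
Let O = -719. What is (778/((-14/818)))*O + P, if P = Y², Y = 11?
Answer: 228788085/7 ≈ 3.2684e+7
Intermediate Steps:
P = 121 (P = 11² = 121)
(778/((-14/818)))*O + P = (778/((-14/818)))*(-719) + 121 = (778/((-14*1/818)))*(-719) + 121 = (778/(-7/409))*(-719) + 121 = (778*(-409/7))*(-719) + 121 = -318202/7*(-719) + 121 = 228787238/7 + 121 = 228788085/7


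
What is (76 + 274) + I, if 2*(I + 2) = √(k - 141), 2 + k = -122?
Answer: 348 + I*√265/2 ≈ 348.0 + 8.1394*I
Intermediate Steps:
k = -124 (k = -2 - 122 = -124)
I = -2 + I*√265/2 (I = -2 + √(-124 - 141)/2 = -2 + √(-265)/2 = -2 + (I*√265)/2 = -2 + I*√265/2 ≈ -2.0 + 8.1394*I)
(76 + 274) + I = (76 + 274) + (-2 + I*√265/2) = 350 + (-2 + I*√265/2) = 348 + I*√265/2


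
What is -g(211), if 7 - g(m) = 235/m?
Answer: -1242/211 ≈ -5.8863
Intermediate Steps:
g(m) = 7 - 235/m
-g(211) = -(7 - 235/211) = -1*1242/211 = -1242/211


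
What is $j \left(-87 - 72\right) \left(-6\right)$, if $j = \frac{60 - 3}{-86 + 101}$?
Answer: $\frac{18126}{5} \approx 3625.2$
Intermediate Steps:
$j = \frac{19}{5}$ ($j = \frac{57}{15} = 57 \cdot \frac{1}{15} = \frac{19}{5} \approx 3.8$)
$j \left(-87 - 72\right) \left(-6\right) = \frac{19 \left(-87 - 72\right)}{5} \left(-6\right) = \frac{19}{5} \left(-159\right) \left(-6\right) = \left(- \frac{3021}{5}\right) \left(-6\right) = \frac{18126}{5}$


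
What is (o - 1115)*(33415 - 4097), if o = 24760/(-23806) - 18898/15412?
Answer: -1502264717584723/45862259 ≈ -3.2756e+7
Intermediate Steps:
o = -207871727/91724518 (o = 24760*(-1/23806) - 18898*1/15412 = -12380/11903 - 9449/7706 = -207871727/91724518 ≈ -2.2663)
(o - 1115)*(33415 - 4097) = (-207871727/91724518 - 1115)*(33415 - 4097) = -102480709297/91724518*29318 = -1502264717584723/45862259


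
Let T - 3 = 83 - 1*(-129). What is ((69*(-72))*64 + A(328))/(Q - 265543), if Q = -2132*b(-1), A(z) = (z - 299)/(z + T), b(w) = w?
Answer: 172647907/143032173 ≈ 1.2071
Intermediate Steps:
T = 215 (T = 3 + (83 - 1*(-129)) = 3 + (83 + 129) = 3 + 212 = 215)
A(z) = (-299 + z)/(215 + z) (A(z) = (z - 299)/(z + 215) = (-299 + z)/(215 + z))
Q = 2132 (Q = -2132*(-1) = 2132)
((69*(-72))*64 + A(328))/(Q - 265543) = ((69*(-72))*64 + (-299 + 328)/(215 + 328))/(2132 - 265543) = (-4968*64 + 29/543)/(-263411) = (-317952 + (1/543)*29)*(-1/263411) = (-317952 + 29/543)*(-1/263411) = -172647907/543*(-1/263411) = 172647907/143032173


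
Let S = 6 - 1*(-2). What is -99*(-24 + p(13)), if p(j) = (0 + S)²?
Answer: -3960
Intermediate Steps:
S = 8 (S = 6 + 2 = 8)
p(j) = 64 (p(j) = (0 + 8)² = 8² = 64)
-99*(-24 + p(13)) = -99*(-24 + 64) = -99*40 = -3960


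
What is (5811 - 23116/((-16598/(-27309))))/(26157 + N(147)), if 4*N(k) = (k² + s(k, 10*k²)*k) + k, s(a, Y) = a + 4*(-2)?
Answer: -118849748/135381587 ≈ -0.87789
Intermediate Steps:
s(a, Y) = -8 + a (s(a, Y) = a - 8 = -8 + a)
N(k) = k/4 + k²/4 + k*(-8 + k)/4 (N(k) = ((k² + (-8 + k)*k) + k)/4 = ((k² + k*(-8 + k)) + k)/4 = (k + k² + k*(-8 + k))/4 = k/4 + k²/4 + k*(-8 + k)/4)
(5811 - 23116/((-16598/(-27309))))/(26157 + N(147)) = (5811 - 23116/((-16598/(-27309))))/(26157 + (¼)*147*(-7 + 2*147)) = (5811 - 23116/((-16598*(-1/27309))))/(26157 + (¼)*147*(-7 + 294)) = (5811 - 23116/16598/27309)/(26157 + (¼)*147*287) = (5811 - 23116*27309/16598)/(26157 + 42189/4) = (5811 - 315637422/8299)/(146817/4) = -267411933/8299*4/146817 = -118849748/135381587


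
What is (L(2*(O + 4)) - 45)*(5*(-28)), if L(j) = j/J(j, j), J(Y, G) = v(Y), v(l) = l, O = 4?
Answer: 6160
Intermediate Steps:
J(Y, G) = Y
L(j) = 1 (L(j) = j/j = 1)
(L(2*(O + 4)) - 45)*(5*(-28)) = (1 - 45)*(5*(-28)) = -44*(-140) = 6160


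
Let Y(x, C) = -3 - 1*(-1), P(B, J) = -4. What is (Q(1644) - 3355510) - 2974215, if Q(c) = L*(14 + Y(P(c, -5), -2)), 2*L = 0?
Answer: -6329725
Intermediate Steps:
Y(x, C) = -2 (Y(x, C) = -3 + 1 = -2)
L = 0 (L = (1/2)*0 = 0)
Q(c) = 0 (Q(c) = 0*(14 - 2) = 0*12 = 0)
(Q(1644) - 3355510) - 2974215 = (0 - 3355510) - 2974215 = -3355510 - 2974215 = -6329725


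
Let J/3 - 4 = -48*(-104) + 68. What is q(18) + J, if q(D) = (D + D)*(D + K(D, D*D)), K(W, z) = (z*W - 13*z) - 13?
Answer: 73692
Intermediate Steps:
K(W, z) = -13 - 13*z + W*z (K(W, z) = (W*z - 13*z) - 13 = (-13*z + W*z) - 13 = -13 - 13*z + W*z)
J = 15192 (J = 12 + 3*(-48*(-104) + 68) = 12 + 3*(4992 + 68) = 12 + 3*5060 = 12 + 15180 = 15192)
q(D) = 2*D*(-13 + D + D**3 - 13*D**2) (q(D) = (D + D)*(D + (-13 - 13*D*D + D*(D*D))) = (2*D)*(D + (-13 - 13*D**2 + D*D**2)) = (2*D)*(D + (-13 - 13*D**2 + D**3)) = (2*D)*(D + (-13 + D**3 - 13*D**2)) = (2*D)*(-13 + D + D**3 - 13*D**2) = 2*D*(-13 + D + D**3 - 13*D**2))
q(18) + J = 2*18*(-13 + 18 + 18**3 - 13*18**2) + 15192 = 2*18*(-13 + 18 + 5832 - 13*324) + 15192 = 2*18*(-13 + 18 + 5832 - 4212) + 15192 = 2*18*1625 + 15192 = 58500 + 15192 = 73692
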